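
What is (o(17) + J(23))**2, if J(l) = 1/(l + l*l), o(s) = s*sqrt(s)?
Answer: 1497010753/304704 + 17*sqrt(17)/276 ≈ 4913.3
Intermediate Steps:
o(s) = s**(3/2)
J(l) = 1/(l + l**2)
(o(17) + J(23))**2 = (17**(3/2) + 1/(23*(1 + 23)))**2 = (17*sqrt(17) + (1/23)/24)**2 = (17*sqrt(17) + (1/23)*(1/24))**2 = (17*sqrt(17) + 1/552)**2 = (1/552 + 17*sqrt(17))**2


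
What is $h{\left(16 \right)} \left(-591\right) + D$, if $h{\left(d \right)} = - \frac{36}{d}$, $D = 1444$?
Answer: $\frac{11095}{4} \approx 2773.8$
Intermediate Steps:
$h{\left(16 \right)} \left(-591\right) + D = - \frac{36}{16} \left(-591\right) + 1444 = \left(-36\right) \frac{1}{16} \left(-591\right) + 1444 = \left(- \frac{9}{4}\right) \left(-591\right) + 1444 = \frac{5319}{4} + 1444 = \frac{11095}{4}$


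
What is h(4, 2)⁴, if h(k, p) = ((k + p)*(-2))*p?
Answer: 331776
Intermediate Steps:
h(k, p) = p*(-2*k - 2*p) (h(k, p) = (-2*k - 2*p)*p = p*(-2*k - 2*p))
h(4, 2)⁴ = (-2*2*(4 + 2))⁴ = (-2*2*6)⁴ = (-24)⁴ = 331776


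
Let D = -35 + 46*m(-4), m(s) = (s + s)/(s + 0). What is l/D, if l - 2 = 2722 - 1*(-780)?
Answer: 1168/19 ≈ 61.474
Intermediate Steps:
m(s) = 2 (m(s) = (2*s)/s = 2)
l = 3504 (l = 2 + (2722 - 1*(-780)) = 2 + (2722 + 780) = 2 + 3502 = 3504)
D = 57 (D = -35 + 46*2 = -35 + 92 = 57)
l/D = 3504/57 = 3504*(1/57) = 1168/19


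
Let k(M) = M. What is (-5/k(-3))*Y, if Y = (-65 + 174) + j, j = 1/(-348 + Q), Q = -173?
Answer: 283940/1563 ≈ 181.66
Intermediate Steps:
j = -1/521 (j = 1/(-348 - 173) = 1/(-521) = -1/521 ≈ -0.0019194)
Y = 56788/521 (Y = (-65 + 174) - 1/521 = 109 - 1/521 = 56788/521 ≈ 109.00)
(-5/k(-3))*Y = -5/(-3)*(56788/521) = -5*(-1/3)*(56788/521) = (5/3)*(56788/521) = 283940/1563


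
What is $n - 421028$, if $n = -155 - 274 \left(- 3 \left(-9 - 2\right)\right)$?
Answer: $-430225$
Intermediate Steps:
$n = -9197$ ($n = -155 - 274 \left(\left(-3\right) \left(-11\right)\right) = -155 - 9042 = -9197$)
$n - 421028 = -9197 - 421028 = -430225$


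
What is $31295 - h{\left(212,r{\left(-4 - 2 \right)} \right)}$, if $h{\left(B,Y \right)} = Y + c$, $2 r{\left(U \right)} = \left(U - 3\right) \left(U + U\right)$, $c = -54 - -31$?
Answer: $31264$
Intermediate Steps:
$c = -23$ ($c = -54 + 31 = -23$)
$r{\left(U \right)} = U \left(-3 + U\right)$ ($r{\left(U \right)} = \frac{\left(U - 3\right) \left(U + U\right)}{2} = \frac{\left(-3 + U\right) 2 U}{2} = \frac{2 U \left(-3 + U\right)}{2} = U \left(-3 + U\right)$)
$h{\left(B,Y \right)} = -23 + Y$ ($h{\left(B,Y \right)} = Y - 23 = -23 + Y$)
$31295 - h{\left(212,r{\left(-4 - 2 \right)} \right)} = 31295 - \left(-23 + \left(-4 - 2\right) \left(-3 - 6\right)\right) = 31295 - \left(-23 - 6 \left(-3 - 6\right)\right) = 31295 - \left(-23 - -54\right) = 31295 - \left(-23 + 54\right) = 31295 - 31 = 31264$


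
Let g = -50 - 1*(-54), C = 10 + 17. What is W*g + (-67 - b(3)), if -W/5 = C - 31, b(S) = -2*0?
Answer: 13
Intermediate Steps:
b(S) = 0
C = 27
W = 20 (W = -5*(27 - 31) = -5*(-4) = 20)
g = 4 (g = -50 + 54 = 4)
W*g + (-67 - b(3)) = 20*4 + (-67 - 1*0) = 80 + (-67 + 0) = 80 - 67 = 13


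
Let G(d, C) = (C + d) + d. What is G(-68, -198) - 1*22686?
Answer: -23020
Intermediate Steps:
G(d, C) = C + 2*d
G(-68, -198) - 1*22686 = (-198 + 2*(-68)) - 1*22686 = (-198 - 136) - 22686 = -334 - 22686 = -23020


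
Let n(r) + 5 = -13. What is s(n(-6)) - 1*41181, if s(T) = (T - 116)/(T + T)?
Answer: -741191/18 ≈ -41177.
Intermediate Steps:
n(r) = -18 (n(r) = -5 - 13 = -18)
s(T) = (-116 + T)/(2*T) (s(T) = (-116 + T)/((2*T)) = (-116 + T)*(1/(2*T)) = (-116 + T)/(2*T))
s(n(-6)) - 1*41181 = (1/2)*(-116 - 18)/(-18) - 1*41181 = (1/2)*(-1/18)*(-134) - 41181 = 67/18 - 41181 = -741191/18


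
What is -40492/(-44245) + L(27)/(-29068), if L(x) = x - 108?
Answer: 1180605301/1286113660 ≈ 0.91796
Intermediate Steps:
L(x) = -108 + x
-40492/(-44245) + L(27)/(-29068) = -40492/(-44245) + (-108 + 27)/(-29068) = -40492*(-1/44245) - 81*(-1/29068) = 40492/44245 + 81/29068 = 1180605301/1286113660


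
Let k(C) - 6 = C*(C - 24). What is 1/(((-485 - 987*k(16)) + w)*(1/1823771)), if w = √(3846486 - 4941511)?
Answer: 218723032259/14384060066 - 9118855*I*√43801/14384060066 ≈ 15.206 - 0.13268*I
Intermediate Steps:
k(C) = 6 + C*(-24 + C) (k(C) = 6 + C*(C - 24) = 6 + C*(-24 + C))
w = 5*I*√43801 (w = √(-1095025) = 5*I*√43801 ≈ 1046.4*I)
1/(((-485 - 987*k(16)) + w)*(1/1823771)) = 1/(((-485 - 987*(6 + 16² - 24*16)) + 5*I*√43801)*(1/1823771)) = 1/(((-485 - 987*(6 + 256 - 384)) + 5*I*√43801)*(1/1823771)) = 1823771/((-485 - 987*(-122)) + 5*I*√43801) = 1823771/((-485 + 120414) + 5*I*√43801) = 1823771/(119929 + 5*I*√43801)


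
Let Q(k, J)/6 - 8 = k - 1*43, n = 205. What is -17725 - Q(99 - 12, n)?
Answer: -18037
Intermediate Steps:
Q(k, J) = -210 + 6*k (Q(k, J) = 48 + 6*(k - 1*43) = 48 + 6*(k - 43) = 48 + 6*(-43 + k) = 48 + (-258 + 6*k) = -210 + 6*k)
-17725 - Q(99 - 12, n) = -17725 - (-210 + 6*(99 - 12)) = -17725 - (-210 + 6*87) = -17725 - (-210 + 522) = -17725 - 1*312 = -17725 - 312 = -18037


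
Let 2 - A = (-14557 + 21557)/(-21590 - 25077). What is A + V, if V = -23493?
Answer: -1096247497/46667 ≈ -23491.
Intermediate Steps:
A = 100334/46667 (A = 2 - (-14557 + 21557)/(-21590 - 25077) = 2 - 7000/(-46667) = 2 - 7000*(-1)/46667 = 2 - 1*(-7000/46667) = 2 + 7000/46667 = 100334/46667 ≈ 2.1500)
A + V = 100334/46667 - 23493 = -1096247497/46667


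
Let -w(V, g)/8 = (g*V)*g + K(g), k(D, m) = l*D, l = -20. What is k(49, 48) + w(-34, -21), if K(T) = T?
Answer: 119140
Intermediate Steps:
k(D, m) = -20*D
w(V, g) = -8*g - 8*V*g**2 (w(V, g) = -8*((g*V)*g + g) = -8*((V*g)*g + g) = -8*(V*g**2 + g) = -8*(g + V*g**2) = -8*g - 8*V*g**2)
k(49, 48) + w(-34, -21) = -20*49 + 8*(-21)*(-1 - 1*(-34)*(-21)) = -980 + 8*(-21)*(-1 - 714) = -980 + 8*(-21)*(-715) = -980 + 120120 = 119140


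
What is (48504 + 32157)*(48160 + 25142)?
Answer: 5912612622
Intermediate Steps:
(48504 + 32157)*(48160 + 25142) = 80661*73302 = 5912612622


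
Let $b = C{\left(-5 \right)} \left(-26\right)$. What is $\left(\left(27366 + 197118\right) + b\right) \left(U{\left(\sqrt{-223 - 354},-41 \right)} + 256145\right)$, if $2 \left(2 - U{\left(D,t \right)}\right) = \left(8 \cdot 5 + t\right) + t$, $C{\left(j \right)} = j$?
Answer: $57538919152$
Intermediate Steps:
$U{\left(D,t \right)} = -18 - t$ ($U{\left(D,t \right)} = 2 - \frac{\left(8 \cdot 5 + t\right) + t}{2} = 2 - \frac{\left(40 + t\right) + t}{2} = 2 - \frac{40 + 2 t}{2} = 2 - \left(20 + t\right) = -18 - t$)
$b = 130$ ($b = \left(-5\right) \left(-26\right) = 130$)
$\left(\left(27366 + 197118\right) + b\right) \left(U{\left(\sqrt{-223 - 354},-41 \right)} + 256145\right) = \left(\left(27366 + 197118\right) + 130\right) \left(\left(-18 - -41\right) + 256145\right) = \left(224484 + 130\right) \left(\left(-18 + 41\right) + 256145\right) = 224614 \left(23 + 256145\right) = 224614 \cdot 256168 = 57538919152$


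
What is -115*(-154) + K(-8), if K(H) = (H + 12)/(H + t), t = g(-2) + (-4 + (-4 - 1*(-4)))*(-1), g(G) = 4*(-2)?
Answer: 53129/3 ≈ 17710.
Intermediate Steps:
g(G) = -8
t = -4 (t = -8 + (-4 + (-4 - 1*(-4)))*(-1) = -8 + (-4 + (-4 + 4))*(-1) = -8 + (-4 + 0)*(-1) = -8 - 4*(-1) = -8 + 4 = -4)
K(H) = (12 + H)/(-4 + H) (K(H) = (H + 12)/(H - 4) = (12 + H)/(-4 + H))
-115*(-154) + K(-8) = -115*(-154) + (12 - 8)/(-4 - 8) = 17710 + 4/(-12) = 17710 - 1/12*4 = 17710 - ⅓ = 53129/3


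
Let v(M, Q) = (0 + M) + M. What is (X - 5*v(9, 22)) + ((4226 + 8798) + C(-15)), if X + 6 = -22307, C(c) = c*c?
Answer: -9154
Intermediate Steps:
C(c) = c**2
X = -22313 (X = -6 - 22307 = -22313)
v(M, Q) = 2*M (v(M, Q) = M + M = 2*M)
(X - 5*v(9, 22)) + ((4226 + 8798) + C(-15)) = (-22313 - 10*9) + ((4226 + 8798) + (-15)**2) = (-22313 - 5*18) + (13024 + 225) = (-22313 - 90) + 13249 = -22403 + 13249 = -9154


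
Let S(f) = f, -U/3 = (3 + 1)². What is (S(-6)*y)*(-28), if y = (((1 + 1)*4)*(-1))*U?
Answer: 64512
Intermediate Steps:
U = -48 (U = -3*(3 + 1)² = -3*4² = -3*16 = -48)
y = 384 (y = (((1 + 1)*4)*(-1))*(-48) = ((2*4)*(-1))*(-48) = (8*(-1))*(-48) = -8*(-48) = 384)
(S(-6)*y)*(-28) = -6*384*(-28) = -2304*(-28) = 64512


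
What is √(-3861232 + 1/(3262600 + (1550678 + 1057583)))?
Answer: I*√133085117636834976611/5870861 ≈ 1965.0*I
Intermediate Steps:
√(-3861232 + 1/(3262600 + (1550678 + 1057583))) = √(-3861232 + 1/(3262600 + 2608261)) = √(-3861232 + 1/5870861) = √(-22668756360751/5870861) = I*√133085117636834976611/5870861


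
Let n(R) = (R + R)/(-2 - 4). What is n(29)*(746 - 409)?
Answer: -9773/3 ≈ -3257.7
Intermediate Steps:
n(R) = -R/3 (n(R) = (2*R)/(-6) = (2*R)*(-1/6) = -R/3)
n(29)*(746 - 409) = (-1/3*29)*(746 - 409) = -29/3*337 = -9773/3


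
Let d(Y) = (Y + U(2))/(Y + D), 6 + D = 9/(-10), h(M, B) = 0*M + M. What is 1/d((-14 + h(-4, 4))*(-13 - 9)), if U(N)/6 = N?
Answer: 1297/1360 ≈ 0.95368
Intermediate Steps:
h(M, B) = M (h(M, B) = 0 + M = M)
U(N) = 6*N
D = -69/10 (D = -6 + 9/(-10) = -6 + 9*(-⅒) = -6 - 9/10 = -69/10 ≈ -6.9000)
d(Y) = (12 + Y)/(-69/10 + Y) (d(Y) = (Y + 6*2)/(Y - 69/10) = (Y + 12)/(-69/10 + Y) = (12 + Y)/(-69/10 + Y))
1/d((-14 + h(-4, 4))*(-13 - 9)) = 1/(10*(12 + (-14 - 4)*(-13 - 9))/(-69 + 10*((-14 - 4)*(-13 - 9)))) = 1/(10*(12 - 18*(-22))/(-69 + 10*(-18*(-22)))) = 1/(10*(12 + 396)/(-69 + 10*396)) = 1/(10*408/(-69 + 3960)) = 1/(10*408/3891) = 1/(10*(1/3891)*408) = 1/(1360/1297) = 1297/1360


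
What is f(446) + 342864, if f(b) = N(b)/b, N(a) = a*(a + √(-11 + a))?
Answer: 343310 + √435 ≈ 3.4333e+5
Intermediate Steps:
f(b) = b + √(-11 + b) (f(b) = (b*(b + √(-11 + b)))/b = b + √(-11 + b))
f(446) + 342864 = (446 + √(-11 + 446)) + 342864 = (446 + √435) + 342864 = 343310 + √435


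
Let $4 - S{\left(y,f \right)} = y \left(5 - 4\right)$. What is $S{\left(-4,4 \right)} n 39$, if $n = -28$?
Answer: $-8736$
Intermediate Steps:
$S{\left(y,f \right)} = 4 - y$ ($S{\left(y,f \right)} = 4 - y \left(5 - 4\right) = 4 - y 1 = 4 - y$)
$S{\left(-4,4 \right)} n 39 = \left(4 - -4\right) \left(-28\right) 39 = \left(4 + 4\right) \left(-28\right) 39 = 8 \left(-28\right) 39 = \left(-224\right) 39 = -8736$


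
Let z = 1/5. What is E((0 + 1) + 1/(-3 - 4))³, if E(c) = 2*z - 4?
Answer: -5832/125 ≈ -46.656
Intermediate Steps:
z = ⅕ (z = 1*(⅕) = ⅕ ≈ 0.20000)
E(c) = -18/5 (E(c) = 2*(⅕) - 4 = ⅖ - 4 = -18/5)
E((0 + 1) + 1/(-3 - 4))³ = (-18/5)³ = -5832/125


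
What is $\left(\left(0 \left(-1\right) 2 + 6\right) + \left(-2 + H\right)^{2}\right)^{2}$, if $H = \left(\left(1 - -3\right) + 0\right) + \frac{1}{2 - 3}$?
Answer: $49$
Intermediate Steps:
$H = 3$ ($H = \left(\left(1 + 3\right) + 0\right) + \frac{1}{-1} = \left(4 + 0\right) - 1 = 4 - 1 = 3$)
$\left(\left(0 \left(-1\right) 2 + 6\right) + \left(-2 + H\right)^{2}\right)^{2} = \left(\left(0 \left(-1\right) 2 + 6\right) + \left(-2 + 3\right)^{2}\right)^{2} = \left(\left(0 \cdot 2 + 6\right) + 1^{2}\right)^{2} = \left(\left(0 + 6\right) + 1\right)^{2} = \left(6 + 1\right)^{2} = 7^{2} = 49$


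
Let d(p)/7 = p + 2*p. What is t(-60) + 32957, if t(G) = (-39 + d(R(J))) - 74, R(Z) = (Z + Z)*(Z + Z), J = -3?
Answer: 33600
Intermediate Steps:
R(Z) = 4*Z**2 (R(Z) = (2*Z)*(2*Z) = 4*Z**2)
d(p) = 21*p (d(p) = 7*(p + 2*p) = 7*(3*p) = 21*p)
t(G) = 643 (t(G) = (-39 + 21*(4*(-3)**2)) - 74 = (-39 + 21*(4*9)) - 74 = (-39 + 21*36) - 74 = (-39 + 756) - 74 = 717 - 74 = 643)
t(-60) + 32957 = 643 + 32957 = 33600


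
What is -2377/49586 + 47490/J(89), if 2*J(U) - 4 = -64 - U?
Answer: -4710032453/7388314 ≈ -637.50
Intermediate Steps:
J(U) = -30 - U/2 (J(U) = 2 + (-64 - U)/2 = 2 + (-32 - U/2) = -30 - U/2)
-2377/49586 + 47490/J(89) = -2377/49586 + 47490/(-30 - ½*89) = -2377*1/49586 + 47490/(-30 - 89/2) = -2377/49586 + 47490/(-149/2) = -2377/49586 + 47490*(-2/149) = -2377/49586 - 94980/149 = -4710032453/7388314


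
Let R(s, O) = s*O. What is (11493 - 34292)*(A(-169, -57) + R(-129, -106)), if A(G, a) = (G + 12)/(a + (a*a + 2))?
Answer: -995737182601/3194 ≈ -3.1175e+8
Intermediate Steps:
A(G, a) = (12 + G)/(2 + a + a²) (A(G, a) = (12 + G)/(a + (a² + 2)) = (12 + G)/(a + (2 + a²)) = (12 + G)/(2 + a + a²))
R(s, O) = O*s
(11493 - 34292)*(A(-169, -57) + R(-129, -106)) = (11493 - 34292)*((12 - 169)/(2 - 57 + (-57)²) - 106*(-129)) = -22799*(-157/(2 - 57 + 3249) + 13674) = -22799*(-157/3194 + 13674) = -22799*43674599/3194 = -995737182601/3194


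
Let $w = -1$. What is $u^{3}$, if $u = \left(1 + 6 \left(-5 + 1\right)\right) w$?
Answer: $12167$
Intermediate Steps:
$u = 23$ ($u = \left(1 + 6 \left(-5 + 1\right)\right) \left(-1\right) = \left(1 + 6 \left(-4\right)\right) \left(-1\right) = \left(1 - 24\right) \left(-1\right) = \left(-23\right) \left(-1\right) = 23$)
$u^{3} = 23^{3} = 12167$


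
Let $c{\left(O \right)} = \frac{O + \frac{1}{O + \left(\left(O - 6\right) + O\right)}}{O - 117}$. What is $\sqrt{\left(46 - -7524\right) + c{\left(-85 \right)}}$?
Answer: $\frac{\sqrt{584522554727}}{8787} \approx 87.008$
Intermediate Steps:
$c{\left(O \right)} = \frac{O + \frac{1}{-6 + 3 O}}{-117 + O}$ ($c{\left(O \right)} = \frac{O + \frac{1}{O + \left(\left(-6 + O\right) + O\right)}}{-117 + O} = \frac{O + \frac{1}{O + \left(-6 + 2 O\right)}}{-117 + O} = \frac{O + \frac{1}{-6 + 3 O}}{-117 + O}$)
$\sqrt{\left(46 - -7524\right) + c{\left(-85 \right)}} = \sqrt{\left(46 - -7524\right) + \frac{\frac{1}{3} + \left(-85\right)^{2} - -170}{234 + \left(-85\right)^{2} - -10115}} = \sqrt{\left(46 + 7524\right) + \frac{\frac{1}{3} + 7225 + 170}{234 + 7225 + 10115}} = \sqrt{7570 + \frac{1}{17574} \cdot \frac{22186}{3}} = \sqrt{7570 + \frac{11093}{26361}} = \sqrt{\frac{199563863}{26361}} = \frac{\sqrt{584522554727}}{8787}$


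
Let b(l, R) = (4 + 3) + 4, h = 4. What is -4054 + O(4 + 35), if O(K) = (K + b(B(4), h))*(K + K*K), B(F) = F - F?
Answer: 73946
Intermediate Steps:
B(F) = 0
b(l, R) = 11 (b(l, R) = 7 + 4 = 11)
O(K) = (11 + K)*(K + K²) (O(K) = (K + 11)*(K + K*K) = (11 + K)*(K + K²))
-4054 + O(4 + 35) = -4054 + (4 + 35)*(11 + (4 + 35)² + 12*(4 + 35)) = -4054 + 39*(11 + 39² + 12*39) = -4054 + 39*(11 + 1521 + 468) = -4054 + 39*2000 = -4054 + 78000 = 73946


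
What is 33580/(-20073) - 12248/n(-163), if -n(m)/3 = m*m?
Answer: -810235652/533319537 ≈ -1.5192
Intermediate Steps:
n(m) = -3*m² (n(m) = -3*m*m = -3*m²)
33580/(-20073) - 12248/n(-163) = 33580/(-20073) - 12248/((-3*(-163)²)) = 33580*(-1/20073) - 12248/((-3*26569)) = -33580/20073 - 12248/(-79707) = -33580/20073 - 12248*(-1/79707) = -33580/20073 + 12248/79707 = -810235652/533319537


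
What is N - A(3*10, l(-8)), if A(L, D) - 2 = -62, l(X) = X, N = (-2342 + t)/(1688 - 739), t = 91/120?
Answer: 6551851/113880 ≈ 57.533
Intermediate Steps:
t = 91/120 (t = 91*(1/120) = 91/120 ≈ 0.75833)
N = -280949/113880 (N = (-2342 + 91/120)/(1688 - 739) = -280949/120/949 = -280949/120*1/949 = -280949/113880 ≈ -2.4671)
A(L, D) = -60 (A(L, D) = 2 - 62 = -60)
N - A(3*10, l(-8)) = -280949/113880 - 1*(-60) = -280949/113880 + 60 = 6551851/113880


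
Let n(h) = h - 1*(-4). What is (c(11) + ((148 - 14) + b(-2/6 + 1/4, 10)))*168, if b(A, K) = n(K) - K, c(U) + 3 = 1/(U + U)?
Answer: 249564/11 ≈ 22688.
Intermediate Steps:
n(h) = 4 + h (n(h) = h + 4 = 4 + h)
c(U) = -3 + 1/(2*U) (c(U) = -3 + 1/(U + U) = -3 + 1/(2*U))
b(A, K) = 4 (b(A, K) = (4 + K) - K = 4)
(c(11) + ((148 - 14) + b(-2/6 + 1/4, 10)))*168 = ((-3 + (1/2)/11) + ((148 - 14) + 4))*168 = ((-3 + (1/2)*(1/11)) + (134 + 4))*168 = ((-3 + 1/22) + 138)*168 = (-65/22 + 138)*168 = (2971/22)*168 = 249564/11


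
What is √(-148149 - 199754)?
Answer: I*√347903 ≈ 589.83*I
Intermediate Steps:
√(-148149 - 199754) = √(-347903) = I*√347903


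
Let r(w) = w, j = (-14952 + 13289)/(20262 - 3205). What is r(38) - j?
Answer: 649829/17057 ≈ 38.097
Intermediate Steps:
j = -1663/17057 ≈ -0.097497
r(38) - j = 38 - 1*(-1663/17057) = 38 + 1663/17057 = 649829/17057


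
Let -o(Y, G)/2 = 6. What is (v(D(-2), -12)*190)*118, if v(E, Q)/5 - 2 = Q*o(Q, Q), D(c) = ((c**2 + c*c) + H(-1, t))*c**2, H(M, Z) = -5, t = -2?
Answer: 16366600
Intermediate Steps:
o(Y, G) = -12 (o(Y, G) = -2*6 = -12)
D(c) = c**2*(-5 + 2*c**2) (D(c) = ((c**2 + c*c) - 5)*c**2 = ((c**2 + c**2) - 5)*c**2 = (2*c**2 - 5)*c**2 = (-5 + 2*c**2)*c**2 = c**2*(-5 + 2*c**2))
v(E, Q) = 10 - 60*Q (v(E, Q) = 10 + 5*(Q*(-12)) = 10 + 5*(-12*Q) = 10 - 60*Q)
(v(D(-2), -12)*190)*118 = ((10 - 60*(-12))*190)*118 = ((10 + 720)*190)*118 = (730*190)*118 = 138700*118 = 16366600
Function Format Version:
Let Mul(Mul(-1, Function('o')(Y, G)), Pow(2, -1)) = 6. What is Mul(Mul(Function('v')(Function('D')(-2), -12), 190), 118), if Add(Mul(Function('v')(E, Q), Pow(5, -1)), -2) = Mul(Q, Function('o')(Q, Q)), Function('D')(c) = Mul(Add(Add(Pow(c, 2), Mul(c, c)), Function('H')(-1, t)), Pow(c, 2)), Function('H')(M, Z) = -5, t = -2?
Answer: 16366600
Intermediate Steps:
Function('o')(Y, G) = -12 (Function('o')(Y, G) = Mul(-2, 6) = -12)
Function('D')(c) = Mul(Pow(c, 2), Add(-5, Mul(2, Pow(c, 2)))) (Function('D')(c) = Mul(Add(Add(Pow(c, 2), Mul(c, c)), -5), Pow(c, 2)) = Mul(Add(Add(Pow(c, 2), Pow(c, 2)), -5), Pow(c, 2)) = Mul(Add(Mul(2, Pow(c, 2)), -5), Pow(c, 2)) = Mul(Add(-5, Mul(2, Pow(c, 2))), Pow(c, 2)) = Mul(Pow(c, 2), Add(-5, Mul(2, Pow(c, 2)))))
Function('v')(E, Q) = Add(10, Mul(-60, Q)) (Function('v')(E, Q) = Add(10, Mul(5, Mul(Q, -12))) = Add(10, Mul(5, Mul(-12, Q))) = Add(10, Mul(-60, Q)))
Mul(Mul(Function('v')(Function('D')(-2), -12), 190), 118) = Mul(Mul(Add(10, Mul(-60, -12)), 190), 118) = Mul(Mul(Add(10, 720), 190), 118) = Mul(Mul(730, 190), 118) = Mul(138700, 118) = 16366600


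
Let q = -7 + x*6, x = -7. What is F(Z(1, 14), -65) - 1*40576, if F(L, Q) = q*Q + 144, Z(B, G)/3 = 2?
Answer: -37247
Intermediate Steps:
q = -49 (q = -7 - 7*6 = -7 - 42 = -49)
Z(B, G) = 6 (Z(B, G) = 3*2 = 6)
F(L, Q) = 144 - 49*Q (F(L, Q) = -49*Q + 144 = 144 - 49*Q)
F(Z(1, 14), -65) - 1*40576 = (144 - 49*(-65)) - 1*40576 = (144 + 3185) - 40576 = 3329 - 40576 = -37247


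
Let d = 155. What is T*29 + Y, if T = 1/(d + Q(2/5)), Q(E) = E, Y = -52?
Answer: -40259/777 ≈ -51.813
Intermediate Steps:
T = 5/777 (T = 1/(155 + 2/5) = 1/(155 + 2*(⅕)) = 1/(155 + ⅖) = 1/(777/5) = 5/777 ≈ 0.0064350)
T*29 + Y = (5/777)*29 - 52 = 145/777 - 52 = -40259/777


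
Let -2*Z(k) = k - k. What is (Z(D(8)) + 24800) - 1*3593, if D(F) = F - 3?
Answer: 21207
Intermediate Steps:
D(F) = -3 + F
Z(k) = 0 (Z(k) = -(k - k)/2 = -½*0 = 0)
(Z(D(8)) + 24800) - 1*3593 = (0 + 24800) - 1*3593 = 24800 - 3593 = 21207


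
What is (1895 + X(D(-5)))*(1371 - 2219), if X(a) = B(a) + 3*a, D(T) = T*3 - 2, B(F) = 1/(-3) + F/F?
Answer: -4692832/3 ≈ -1.5643e+6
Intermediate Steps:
B(F) = 2/3 (B(F) = 1*(-1/3) + 1 = -1/3 + 1 = 2/3)
D(T) = -2 + 3*T (D(T) = 3*T - 2 = -2 + 3*T)
X(a) = 2/3 + 3*a
(1895 + X(D(-5)))*(1371 - 2219) = (1895 + (2/3 + 3*(-2 + 3*(-5))))*(1371 - 2219) = (1895 + (2/3 + 3*(-2 - 15)))*(-848) = (1895 + (2/3 + 3*(-17)))*(-848) = (1895 + (2/3 - 51))*(-848) = (1895 - 151/3)*(-848) = (5534/3)*(-848) = -4692832/3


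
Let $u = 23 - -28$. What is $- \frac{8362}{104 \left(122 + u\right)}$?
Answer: $- \frac{4181}{8996} \approx -0.46476$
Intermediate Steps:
$u = 51$ ($u = 23 + 28 = 51$)
$- \frac{8362}{104 \left(122 + u\right)} = - \frac{8362}{104 \left(122 + 51\right)} = - \frac{8362}{104 \cdot 173} = - \frac{8362}{17992} = \left(-8362\right) \frac{1}{17992} = - \frac{4181}{8996}$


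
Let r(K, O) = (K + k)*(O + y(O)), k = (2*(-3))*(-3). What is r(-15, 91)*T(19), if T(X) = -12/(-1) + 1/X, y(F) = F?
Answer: 125034/19 ≈ 6580.7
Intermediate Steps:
k = 18 (k = -6*(-3) = 18)
r(K, O) = 2*O*(18 + K) (r(K, O) = (K + 18)*(O + O) = (18 + K)*(2*O) = 2*O*(18 + K))
T(X) = 12 + 1/X (T(X) = -12*(-1) + 1/X = 12 + 1/X)
r(-15, 91)*T(19) = (2*91*(18 - 15))*(12 + 1/19) = (2*91*3)*(12 + 1/19) = 546*(229/19) = 125034/19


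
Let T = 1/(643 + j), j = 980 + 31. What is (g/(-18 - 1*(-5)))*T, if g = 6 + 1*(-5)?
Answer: -1/21502 ≈ -4.6507e-5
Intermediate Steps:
j = 1011
g = 1 (g = 6 - 5 = 1)
T = 1/1654 (T = 1/(643 + 1011) = 1/1654 ≈ 0.00060460)
(g/(-18 - 1*(-5)))*T = (1/(-18 - 1*(-5)))*(1/1654) = (1/(-18 + 5))*(1/1654) = (1/(-13))*(1/1654) = (1*(-1/13))*(1/1654) = -1/13*1/1654 = -1/21502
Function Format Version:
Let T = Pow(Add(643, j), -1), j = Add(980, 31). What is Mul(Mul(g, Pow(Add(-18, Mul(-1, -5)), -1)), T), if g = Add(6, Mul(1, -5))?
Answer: Rational(-1, 21502) ≈ -4.6507e-5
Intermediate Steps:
j = 1011
g = 1 (g = Add(6, -5) = 1)
T = Rational(1, 1654) (T = Pow(Add(643, 1011), -1) = Pow(1654, -1) = Rational(1, 1654) ≈ 0.00060460)
Mul(Mul(g, Pow(Add(-18, Mul(-1, -5)), -1)), T) = Mul(Mul(1, Pow(Add(-18, Mul(-1, -5)), -1)), Rational(1, 1654)) = Mul(Mul(1, Pow(Add(-18, 5), -1)), Rational(1, 1654)) = Mul(Mul(1, Pow(-13, -1)), Rational(1, 1654)) = Mul(Mul(1, Rational(-1, 13)), Rational(1, 1654)) = Mul(Rational(-1, 13), Rational(1, 1654)) = Rational(-1, 21502)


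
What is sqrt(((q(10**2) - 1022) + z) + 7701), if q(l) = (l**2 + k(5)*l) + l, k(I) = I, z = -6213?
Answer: sqrt(11066) ≈ 105.20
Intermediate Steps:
q(l) = l**2 + 6*l (q(l) = (l**2 + 5*l) + l = l**2 + 6*l)
sqrt(((q(10**2) - 1022) + z) + 7701) = sqrt(((10**2*(6 + 10**2) - 1022) - 6213) + 7701) = sqrt(((100*(6 + 100) - 1022) - 6213) + 7701) = sqrt(((100*106 - 1022) - 6213) + 7701) = sqrt(((10600 - 1022) - 6213) + 7701) = sqrt((9578 - 6213) + 7701) = sqrt(3365 + 7701) = sqrt(11066)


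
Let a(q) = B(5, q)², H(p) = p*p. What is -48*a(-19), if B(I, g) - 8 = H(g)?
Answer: -6535728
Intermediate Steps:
H(p) = p²
B(I, g) = 8 + g²
a(q) = (8 + q²)²
-48*a(-19) = -48*(8 + (-19)²)² = -48*(8 + 361)² = -48*369² = -48*136161 = -6535728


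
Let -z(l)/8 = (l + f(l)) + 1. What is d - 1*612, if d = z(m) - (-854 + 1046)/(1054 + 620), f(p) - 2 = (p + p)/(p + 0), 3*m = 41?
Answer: -212444/279 ≈ -761.45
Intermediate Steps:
m = 41/3 (m = (⅓)*41 = 41/3 ≈ 13.667)
f(p) = 4 (f(p) = 2 + (p + p)/(p + 0) = 2 + (2*p)/p = 2 + 2 = 4)
z(l) = -40 - 8*l (z(l) = -8*((l + 4) + 1) = -8*((4 + l) + 1) = -8*(5 + l) = -40 - 8*l)
d = -41696/279 (d = (-40 - 8*41/3) - (-854 + 1046)/(1054 + 620) = (-40 - 328/3) - 192/1674 = -448/3 - 192/1674 = -448/3 - 1*32/279 = -448/3 - 32/279 = -41696/279 ≈ -149.45)
d - 1*612 = -41696/279 - 1*612 = -41696/279 - 612 = -212444/279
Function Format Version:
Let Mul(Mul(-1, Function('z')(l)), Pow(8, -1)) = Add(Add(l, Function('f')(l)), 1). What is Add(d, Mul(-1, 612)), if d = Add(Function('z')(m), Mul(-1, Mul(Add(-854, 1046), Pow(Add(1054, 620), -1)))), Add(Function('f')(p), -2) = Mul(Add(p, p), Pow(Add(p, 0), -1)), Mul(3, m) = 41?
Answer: Rational(-212444, 279) ≈ -761.45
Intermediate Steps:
m = Rational(41, 3) (m = Mul(Rational(1, 3), 41) = Rational(41, 3) ≈ 13.667)
Function('f')(p) = 4 (Function('f')(p) = Add(2, Mul(Add(p, p), Pow(Add(p, 0), -1))) = Add(2, Mul(Mul(2, p), Pow(p, -1))) = Add(2, 2) = 4)
Function('z')(l) = Add(-40, Mul(-8, l)) (Function('z')(l) = Mul(-8, Add(Add(l, 4), 1)) = Mul(-8, Add(Add(4, l), 1)) = Mul(-8, Add(5, l)) = Add(-40, Mul(-8, l)))
d = Rational(-41696, 279) (d = Add(Add(-40, Mul(-8, Rational(41, 3))), Mul(-1, Mul(Add(-854, 1046), Pow(Add(1054, 620), -1)))) = Add(Add(-40, Rational(-328, 3)), Mul(-1, Mul(192, Pow(1674, -1)))) = Add(Rational(-448, 3), Mul(-1, Mul(192, Rational(1, 1674)))) = Add(Rational(-448, 3), Mul(-1, Rational(32, 279))) = Add(Rational(-448, 3), Rational(-32, 279)) = Rational(-41696, 279) ≈ -149.45)
Add(d, Mul(-1, 612)) = Add(Rational(-41696, 279), Mul(-1, 612)) = Add(Rational(-41696, 279), -612) = Rational(-212444, 279)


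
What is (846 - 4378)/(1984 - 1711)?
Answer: -3532/273 ≈ -12.938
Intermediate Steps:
(846 - 4378)/(1984 - 1711) = -3532/273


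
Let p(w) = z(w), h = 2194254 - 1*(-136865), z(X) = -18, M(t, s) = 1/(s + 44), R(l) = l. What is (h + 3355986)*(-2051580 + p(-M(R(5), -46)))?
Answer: -11667653243790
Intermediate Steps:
M(t, s) = 1/(44 + s)
h = 2331119 (h = 2194254 + 136865 = 2331119)
p(w) = -18
(h + 3355986)*(-2051580 + p(-M(R(5), -46))) = (2331119 + 3355986)*(-2051580 - 18) = 5687105*(-2051598) = -11667653243790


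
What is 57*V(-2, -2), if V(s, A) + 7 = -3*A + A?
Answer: -171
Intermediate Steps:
V(s, A) = -7 - 2*A (V(s, A) = -7 + (-3*A + A) = -7 - 2*A)
57*V(-2, -2) = 57*(-7 - 2*(-2)) = 57*(-7 + 4) = 57*(-3) = -171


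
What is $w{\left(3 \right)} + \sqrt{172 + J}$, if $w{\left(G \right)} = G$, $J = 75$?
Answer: $3 + \sqrt{247} \approx 18.716$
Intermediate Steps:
$w{\left(3 \right)} + \sqrt{172 + J} = 3 + \sqrt{172 + 75} = 3 + \sqrt{247}$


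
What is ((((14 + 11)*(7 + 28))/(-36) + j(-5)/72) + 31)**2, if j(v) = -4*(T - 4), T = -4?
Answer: 66049/1296 ≈ 50.964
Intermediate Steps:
j(v) = 32 (j(v) = -4*(-4 - 4) = -4*(-8) = 32)
((((14 + 11)*(7 + 28))/(-36) + j(-5)/72) + 31)**2 = ((((14 + 11)*(7 + 28))/(-36) + 32/72) + 31)**2 = (((25*35)*(-1/36) + 32*(1/72)) + 31)**2 = ((875*(-1/36) + 4/9) + 31)**2 = ((-875/36 + 4/9) + 31)**2 = (-859/36 + 31)**2 = (257/36)**2 = 66049/1296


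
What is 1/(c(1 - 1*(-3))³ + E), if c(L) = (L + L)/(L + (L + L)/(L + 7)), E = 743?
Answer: 2197/1643019 ≈ 0.0013372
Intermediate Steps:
c(L) = 2*L/(L + 2*L/(7 + L)) (c(L) = (2*L)/(L + (2*L)/(7 + L)) = (2*L)/(L + 2*L/(7 + L)) = 2*L/(L + 2*L/(7 + L)))
1/(c(1 - 1*(-3))³ + E) = 1/((2*(7 + (1 - 1*(-3)))/(9 + (1 - 1*(-3))))³ + 743) = 1/((2*(7 + (1 + 3))/(9 + (1 + 3)))³ + 743) = 1/((2*(7 + 4)/(9 + 4))³ + 743) = 1/((2*11/13)³ + 743) = 1/((2*(1/13)*11)³ + 743) = 1/((22/13)³ + 743) = 1/(10648/2197 + 743) = 1/(1643019/2197) = 2197/1643019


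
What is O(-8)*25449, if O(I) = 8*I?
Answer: -1628736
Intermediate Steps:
O(-8)*25449 = (8*(-8))*25449 = -64*25449 = -1628736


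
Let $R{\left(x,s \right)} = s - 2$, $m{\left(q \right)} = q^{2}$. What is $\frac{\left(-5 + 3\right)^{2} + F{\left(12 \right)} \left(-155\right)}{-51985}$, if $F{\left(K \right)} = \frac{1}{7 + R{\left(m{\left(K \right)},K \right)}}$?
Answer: $\frac{87}{883745} \approx 9.8445 \cdot 10^{-5}$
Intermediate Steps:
$R{\left(x,s \right)} = -2 + s$
$F{\left(K \right)} = \frac{1}{5 + K}$ ($F{\left(K \right)} = \frac{1}{7 + \left(-2 + K\right)} = \frac{1}{5 + K}$)
$\frac{\left(-5 + 3\right)^{2} + F{\left(12 \right)} \left(-155\right)}{-51985} = \frac{\left(-5 + 3\right)^{2} + \frac{1}{5 + 12} \left(-155\right)}{-51985} = \left(\left(-2\right)^{2} + \frac{1}{17} \left(-155\right)\right) \left(- \frac{1}{51985}\right) = \left(4 + \frac{1}{17} \left(-155\right)\right) \left(- \frac{1}{51985}\right) = \left(4 - \frac{155}{17}\right) \left(- \frac{1}{51985}\right) = \left(- \frac{87}{17}\right) \left(- \frac{1}{51985}\right) = \frac{87}{883745}$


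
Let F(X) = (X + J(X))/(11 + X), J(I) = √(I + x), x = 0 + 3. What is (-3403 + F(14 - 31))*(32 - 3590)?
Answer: 12097793 + 593*I*√14 ≈ 1.2098e+7 + 2218.8*I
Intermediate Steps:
x = 3
J(I) = √(3 + I) (J(I) = √(I + 3) = √(3 + I))
F(X) = (X + √(3 + X))/(11 + X)
(-3403 + F(14 - 31))*(32 - 3590) = (-3403 + ((14 - 31) + √(3 + (14 - 31)))/(11 + (14 - 31)))*(32 - 3590) = (-3403 + (-17 + √(3 - 17))/(11 - 17))*(-3558) = (-3403 + (-17 + √(-14))/(-6))*(-3558) = (-3403 - (-17 + I*√14)/6)*(-3558) = (-3403 + (17/6 - I*√14/6))*(-3558) = (-20401/6 - I*√14/6)*(-3558) = 12097793 + 593*I*√14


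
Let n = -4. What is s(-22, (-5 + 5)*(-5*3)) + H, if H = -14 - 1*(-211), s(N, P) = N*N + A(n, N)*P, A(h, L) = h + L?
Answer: 681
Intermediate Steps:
A(h, L) = L + h
s(N, P) = N² + P*(-4 + N) (s(N, P) = N*N + (N - 4)*P = N² + (-4 + N)*P = N² + P*(-4 + N))
H = 197 (H = -14 + 211 = 197)
s(-22, (-5 + 5)*(-5*3)) + H = ((-22)² + ((-5 + 5)*(-5*3))*(-4 - 22)) + 197 = (484 + (0*(-15))*(-26)) + 197 = (484 + 0*(-26)) + 197 = (484 + 0) + 197 = 484 + 197 = 681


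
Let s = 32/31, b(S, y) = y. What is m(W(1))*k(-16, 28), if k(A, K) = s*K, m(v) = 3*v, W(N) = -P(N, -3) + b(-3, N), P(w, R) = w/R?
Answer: 3584/31 ≈ 115.61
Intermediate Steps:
s = 32/31 (s = 32*(1/31) = 32/31 ≈ 1.0323)
W(N) = 4*N/3 (W(N) = -N/(-3) + N = -N*(-1)/3 + N = -(-1)*N/3 + N = N/3 + N = 4*N/3)
k(A, K) = 32*K/31
m(W(1))*k(-16, 28) = (3*((4/3)*1))*((32/31)*28) = (3*(4/3))*(896/31) = 4*(896/31) = 3584/31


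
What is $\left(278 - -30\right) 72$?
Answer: $22176$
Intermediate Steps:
$\left(278 - -30\right) 72 = \left(278 + 30\right) 72 = 308 \cdot 72 = 22176$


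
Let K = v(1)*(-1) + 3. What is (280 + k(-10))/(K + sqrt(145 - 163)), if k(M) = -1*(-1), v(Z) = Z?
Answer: 281/11 - 843*I*sqrt(2)/22 ≈ 25.545 - 54.19*I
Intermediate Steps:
k(M) = 1
K = 2 (K = 1*(-1) + 3 = -1 + 3 = 2)
(280 + k(-10))/(K + sqrt(145 - 163)) = (280 + 1)/(2 + sqrt(145 - 163)) = 281/(2 + sqrt(-18)) = 281/(2 + 3*I*sqrt(2))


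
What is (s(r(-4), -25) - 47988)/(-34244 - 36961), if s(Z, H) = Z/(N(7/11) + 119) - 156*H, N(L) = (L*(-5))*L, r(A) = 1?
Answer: 624021431/1007835570 ≈ 0.61917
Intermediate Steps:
N(L) = -5*L**2 (N(L) = (-5*L)*L = -5*L**2)
s(Z, H) = -156*H + 121*Z/14154 (s(Z, H) = Z/(-5*(7/11)**2 + 119) - 156*H = Z/(-5*49/121 + 119) - 156*H = Z/(-245/121 + 119) - 156*H = Z/(14154/121) - 156*H = 121*Z/14154 - 156*H = -156*H + 121*Z/14154)
(s(r(-4), -25) - 47988)/(-34244 - 36961) = ((-156*(-25) + (121/14154)*1) - 47988)/(-34244 - 36961) = ((3900 + 121/14154) - 47988)/(-71205) = (55200721/14154 - 47988)*(-1/71205) = -624021431/14154*(-1/71205) = 624021431/1007835570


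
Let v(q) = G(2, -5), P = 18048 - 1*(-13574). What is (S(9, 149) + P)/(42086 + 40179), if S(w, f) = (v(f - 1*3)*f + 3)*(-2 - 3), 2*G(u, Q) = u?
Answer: 30862/82265 ≈ 0.37515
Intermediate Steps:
G(u, Q) = u/2
P = 31622 (P = 18048 + 13574 = 31622)
v(q) = 1 (v(q) = (½)*2 = 1)
S(w, f) = -15 - 5*f (S(w, f) = (1*f + 3)*(-2 - 3) = (f + 3)*(-5) = (3 + f)*(-5) = -15 - 5*f)
(S(9, 149) + P)/(42086 + 40179) = ((-15 - 5*149) + 31622)/(42086 + 40179) = ((-15 - 745) + 31622)/82265 = (-760 + 31622)*(1/82265) = 30862*(1/82265) = 30862/82265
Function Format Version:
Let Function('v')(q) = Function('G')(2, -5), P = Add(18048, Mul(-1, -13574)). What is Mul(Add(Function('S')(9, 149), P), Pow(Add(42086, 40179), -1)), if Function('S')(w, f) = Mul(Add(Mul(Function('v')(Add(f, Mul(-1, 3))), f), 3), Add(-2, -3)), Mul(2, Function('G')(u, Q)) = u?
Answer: Rational(30862, 82265) ≈ 0.37515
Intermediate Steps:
Function('G')(u, Q) = Mul(Rational(1, 2), u)
P = 31622 (P = Add(18048, 13574) = 31622)
Function('v')(q) = 1 (Function('v')(q) = Mul(Rational(1, 2), 2) = 1)
Function('S')(w, f) = Add(-15, Mul(-5, f)) (Function('S')(w, f) = Mul(Add(Mul(1, f), 3), Add(-2, -3)) = Mul(Add(f, 3), -5) = Mul(Add(3, f), -5) = Add(-15, Mul(-5, f)))
Mul(Add(Function('S')(9, 149), P), Pow(Add(42086, 40179), -1)) = Mul(Add(Add(-15, Mul(-5, 149)), 31622), Pow(Add(42086, 40179), -1)) = Mul(Add(Add(-15, -745), 31622), Pow(82265, -1)) = Mul(Add(-760, 31622), Rational(1, 82265)) = Mul(30862, Rational(1, 82265)) = Rational(30862, 82265)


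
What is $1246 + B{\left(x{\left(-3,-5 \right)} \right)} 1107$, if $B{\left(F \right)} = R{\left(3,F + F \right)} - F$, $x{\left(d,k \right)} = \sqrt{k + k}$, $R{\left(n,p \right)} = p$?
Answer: $1246 + 1107 i \sqrt{10} \approx 1246.0 + 3500.6 i$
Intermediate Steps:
$x{\left(d,k \right)} = \sqrt{2} \sqrt{k}$ ($x{\left(d,k \right)} = \sqrt{2 k} = \sqrt{2} \sqrt{k}$)
$B{\left(F \right)} = F$ ($B{\left(F \right)} = \left(F + F\right) - F = 2 F - F = F$)
$1246 + B{\left(x{\left(-3,-5 \right)} \right)} 1107 = 1246 + \sqrt{2} \sqrt{-5} \cdot 1107 = 1246 + \sqrt{2} i \sqrt{5} \cdot 1107 = 1246 + i \sqrt{10} \cdot 1107 = 1246 + 1107 i \sqrt{10}$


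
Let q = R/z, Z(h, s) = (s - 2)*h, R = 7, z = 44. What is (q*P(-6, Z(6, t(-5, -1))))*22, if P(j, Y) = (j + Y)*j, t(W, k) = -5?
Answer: 1008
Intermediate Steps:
Z(h, s) = h*(-2 + s) (Z(h, s) = (-2 + s)*h = h*(-2 + s))
P(j, Y) = j*(Y + j) (P(j, Y) = (Y + j)*j = j*(Y + j))
q = 7/44 ≈ 0.15909
(q*P(-6, Z(6, t(-5, -1))))*22 = (7*(-6*(6*(-2 - 5) - 6))/44)*22 = (7*(-6*(6*(-7) - 6))/44)*22 = (7*(-6*(-42 - 6))/44)*22 = (7*(-6*(-48))/44)*22 = ((7/44)*288)*22 = (504/11)*22 = 1008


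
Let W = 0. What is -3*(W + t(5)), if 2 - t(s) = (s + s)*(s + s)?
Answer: 294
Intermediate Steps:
t(s) = 2 - 4*s² (t(s) = 2 - (s + s)*(s + s) = 2 - 2*s*2*s = 2 - 4*s²)
-3*(W + t(5)) = -3*(0 + (2 - 4*5²)) = -3*(0 + (2 - 4*25)) = -3*(0 + (2 - 100)) = -3*(0 - 98) = -3*(-98) = 294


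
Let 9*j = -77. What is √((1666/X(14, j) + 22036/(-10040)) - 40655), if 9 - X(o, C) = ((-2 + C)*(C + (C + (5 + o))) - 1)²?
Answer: I*√41497034442215554871290/1010227310 ≈ 201.65*I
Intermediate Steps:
j = -77/9 (j = (⅑)*(-77) = -77/9 ≈ -8.5556)
X(o, C) = 9 - (-1 + (-2 + C)*(5 + o + 2*C))² (X(o, C) = 9 - ((-2 + C)*(C + (C + (5 + o))) - 1)² = 9 - ((-2 + C)*(C + (5 + C + o)) - 1)² = 9 - ((-2 + C)*(5 + o + 2*C) - 1)² = 9 - (-1 + (-2 + C)*(5 + o + 2*C))²)
√((1666/X(14, j) + 22036/(-10040)) - 40655) = √((1666/(9 - (-11 - 77/9 - 2*14 + 2*(-77/9)² - 77/9*14)²) + 22036/(-10040)) - 40655) = √((1666/(9 - (-11 - 77/9 - 28 + 2*(5929/81) - 1078/9)²) + 22036*(-1/10040)) - 40655) = √((1666/(9 - (-11 - 77/9 - 28 + 11858/81 - 1078/9)²) - 5509/2510) - 40655) = √((1666/(9 - (-1696/81)²) - 5509/2510) - 40655) = √((1666/(9 - 1*2876416/6561) - 5509/2510) - 40655) = √((1666/(9 - 2876416/6561) - 5509/2510) - 40655) = √((1666/(-2817367/6561) - 5509/2510) - 40655) = √((1666*(-6561/2817367) - 5509/2510) - 40655) = √((-1561518/402481 - 5509/2510) - 40655) = √(-6136678009/1010227310 - 40655) = √(-41076927966059/1010227310) = I*√41497034442215554871290/1010227310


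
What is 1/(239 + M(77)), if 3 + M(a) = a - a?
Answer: 1/236 ≈ 0.0042373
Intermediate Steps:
M(a) = -3 (M(a) = -3 + (a - a) = -3 + 0 = -3)
1/(239 + M(77)) = 1/(239 - 3) = 1/236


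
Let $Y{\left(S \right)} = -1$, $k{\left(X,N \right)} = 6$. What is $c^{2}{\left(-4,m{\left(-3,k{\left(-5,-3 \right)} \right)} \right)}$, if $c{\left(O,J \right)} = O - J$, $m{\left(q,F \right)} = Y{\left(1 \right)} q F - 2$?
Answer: $400$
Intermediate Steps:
$m{\left(q,F \right)} = -2 - F q$ ($m{\left(q,F \right)} = - q F - 2 = - F q - 2 = -2 - F q$)
$c^{2}{\left(-4,m{\left(-3,k{\left(-5,-3 \right)} \right)} \right)} = \left(-4 - \left(-2 - 6 \left(-3\right)\right)\right)^{2} = \left(-4 - \left(-2 + 18\right)\right)^{2} = \left(-4 - 16\right)^{2} = \left(-20\right)^{2} = 400$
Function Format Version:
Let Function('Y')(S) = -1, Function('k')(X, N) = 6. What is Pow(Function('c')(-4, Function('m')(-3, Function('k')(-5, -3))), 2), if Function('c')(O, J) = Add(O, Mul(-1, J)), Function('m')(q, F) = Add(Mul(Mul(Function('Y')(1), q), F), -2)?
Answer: 400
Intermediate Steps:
Function('m')(q, F) = Add(-2, Mul(-1, F, q)) (Function('m')(q, F) = Add(Mul(Mul(-1, q), F), -2) = Add(Mul(-1, F, q), -2) = Add(-2, Mul(-1, F, q)))
Pow(Function('c')(-4, Function('m')(-3, Function('k')(-5, -3))), 2) = Pow(Add(-4, Mul(-1, Add(-2, Mul(-1, 6, -3)))), 2) = Pow(Add(-4, Mul(-1, Add(-2, 18))), 2) = Pow(Add(-4, Mul(-1, 16)), 2) = Pow(Add(-4, -16), 2) = Pow(-20, 2) = 400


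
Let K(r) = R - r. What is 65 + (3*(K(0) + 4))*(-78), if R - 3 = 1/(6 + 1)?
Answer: -11245/7 ≈ -1606.4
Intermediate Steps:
R = 22/7 (R = 3 + 1/(6 + 1) = 3 + 1/7 = 3 + ⅐ = 22/7 ≈ 3.1429)
K(r) = 22/7 - r
65 + (3*(K(0) + 4))*(-78) = 65 + (3*((22/7 - 1*0) + 4))*(-78) = 65 + (3*((22/7 + 0) + 4))*(-78) = 65 + (3*(22/7 + 4))*(-78) = 65 + (3*(50/7))*(-78) = 65 + (150/7)*(-78) = 65 - 11700/7 = -11245/7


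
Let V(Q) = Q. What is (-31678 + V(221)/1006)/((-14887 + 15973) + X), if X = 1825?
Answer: -31867847/2928466 ≈ -10.882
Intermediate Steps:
(-31678 + V(221)/1006)/((-14887 + 15973) + X) = (-31678 + 221/1006)/((-14887 + 15973) + 1825) = (-31678 + 221*(1/1006))/(1086 + 1825) = (-31678 + 221/1006)/2911 = -31867847/1006*1/2911 = -31867847/2928466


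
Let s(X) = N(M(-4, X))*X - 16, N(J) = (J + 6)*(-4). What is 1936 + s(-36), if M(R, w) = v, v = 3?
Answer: 3216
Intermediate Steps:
M(R, w) = 3
N(J) = -24 - 4*J (N(J) = (6 + J)*(-4) = -24 - 4*J)
s(X) = -16 - 36*X (s(X) = (-24 - 4*3)*X - 16 = (-24 - 12)*X - 16 = -36*X - 16 = -16 - 36*X)
1936 + s(-36) = 1936 + (-16 - 36*(-36)) = 1936 + (-16 + 1296) = 1936 + 1280 = 3216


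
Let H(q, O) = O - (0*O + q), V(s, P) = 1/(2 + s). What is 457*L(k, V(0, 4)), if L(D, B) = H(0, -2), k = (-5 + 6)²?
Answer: -914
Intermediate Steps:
k = 1 (k = 1² = 1)
H(q, O) = O - q (H(q, O) = O - (0 + q) = O - q)
L(D, B) = -2 (L(D, B) = -2 - 1*0 = -2 + 0 = -2)
457*L(k, V(0, 4)) = 457*(-2) = -914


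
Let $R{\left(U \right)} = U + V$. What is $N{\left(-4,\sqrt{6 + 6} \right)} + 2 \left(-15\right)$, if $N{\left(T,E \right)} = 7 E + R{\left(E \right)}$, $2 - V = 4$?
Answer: $-32 + 16 \sqrt{3} \approx -4.2872$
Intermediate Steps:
$V = -2$ ($V = 2 - 4 = -2$)
$R{\left(U \right)} = -2 + U$ ($R{\left(U \right)} = U - 2 = -2 + U$)
$N{\left(T,E \right)} = -2 + 8 E$ ($N{\left(T,E \right)} = 7 E + \left(-2 + E\right) = -2 + 8 E$)
$N{\left(-4,\sqrt{6 + 6} \right)} + 2 \left(-15\right) = \left(-2 + 8 \sqrt{6 + 6}\right) + 2 \left(-15\right) = \left(-2 + 8 \sqrt{12}\right) - 30 = \left(-2 + 8 \cdot 2 \sqrt{3}\right) - 30 = \left(-2 + 16 \sqrt{3}\right) - 30 = -32 + 16 \sqrt{3}$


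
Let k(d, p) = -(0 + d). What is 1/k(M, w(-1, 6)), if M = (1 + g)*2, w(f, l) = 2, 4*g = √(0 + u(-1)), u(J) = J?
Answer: -8/17 + 2*I/17 ≈ -0.47059 + 0.11765*I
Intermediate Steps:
g = I/4 (g = √(0 - 1)/4 = √(-1)/4 = I/4 ≈ 0.25*I)
M = 2 + I/2 (M = (1 + I/4)*2 = 2 + I/2 ≈ 2.0 + 0.5*I)
k(d, p) = -d
1/k(M, w(-1, 6)) = 1/(-(2 + I/2)) = 1/(-2 - I/2) = 4*(-2 + I/2)/17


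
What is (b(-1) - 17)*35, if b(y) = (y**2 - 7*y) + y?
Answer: -350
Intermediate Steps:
b(y) = y**2 - 6*y
(b(-1) - 17)*35 = (-(-6 - 1) - 17)*35 = (-1*(-7) - 17)*35 = (7 - 17)*35 = -10*35 = -350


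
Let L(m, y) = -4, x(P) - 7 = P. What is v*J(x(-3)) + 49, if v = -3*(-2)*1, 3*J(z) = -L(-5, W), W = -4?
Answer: 57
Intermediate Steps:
x(P) = 7 + P
J(z) = 4/3 (J(z) = (-1*(-4))/3 = (⅓)*4 = 4/3)
v = 6 (v = 6*1 = 6)
v*J(x(-3)) + 49 = 6*(4/3) + 49 = 8 + 49 = 57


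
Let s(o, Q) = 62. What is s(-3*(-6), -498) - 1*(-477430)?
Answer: 477492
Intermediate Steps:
s(-3*(-6), -498) - 1*(-477430) = 62 - 1*(-477430) = 62 + 477430 = 477492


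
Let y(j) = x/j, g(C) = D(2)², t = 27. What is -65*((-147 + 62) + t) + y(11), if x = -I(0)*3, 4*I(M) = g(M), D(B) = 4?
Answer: 41458/11 ≈ 3768.9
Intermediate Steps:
g(C) = 16 (g(C) = 4² = 16)
I(M) = 4 (I(M) = (¼)*16 = 4)
x = -12 (x = -1*4*3 = -4*3 = -12)
y(j) = -12/j
-65*((-147 + 62) + t) + y(11) = -65*((-147 + 62) + 27) - 12/11 = -65*(-85 + 27) - 12*1/11 = -65*(-58) - 12/11 = 3770 - 12/11 = 41458/11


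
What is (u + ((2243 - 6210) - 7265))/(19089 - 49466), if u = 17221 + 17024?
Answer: -23013/30377 ≈ -0.75758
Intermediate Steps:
u = 34245
(u + ((2243 - 6210) - 7265))/(19089 - 49466) = (34245 + ((2243 - 6210) - 7265))/(19089 - 49466) = (34245 + (-3967 - 7265))/(-30377) = (34245 - 11232)*(-1/30377) = 23013*(-1/30377) = -23013/30377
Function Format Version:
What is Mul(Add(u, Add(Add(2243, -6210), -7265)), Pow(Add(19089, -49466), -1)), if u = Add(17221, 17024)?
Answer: Rational(-23013, 30377) ≈ -0.75758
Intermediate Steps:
u = 34245
Mul(Add(u, Add(Add(2243, -6210), -7265)), Pow(Add(19089, -49466), -1)) = Mul(Add(34245, Add(Add(2243, -6210), -7265)), Pow(Add(19089, -49466), -1)) = Mul(Add(34245, Add(-3967, -7265)), Pow(-30377, -1)) = Mul(Add(34245, -11232), Rational(-1, 30377)) = Mul(23013, Rational(-1, 30377)) = Rational(-23013, 30377)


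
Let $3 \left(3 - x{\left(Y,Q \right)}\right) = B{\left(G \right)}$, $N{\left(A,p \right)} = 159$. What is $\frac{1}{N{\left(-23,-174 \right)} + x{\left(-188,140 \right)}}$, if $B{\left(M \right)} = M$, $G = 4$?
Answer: $\frac{3}{482} \approx 0.0062241$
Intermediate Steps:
$x{\left(Y,Q \right)} = \frac{5}{3}$ ($x{\left(Y,Q \right)} = 3 - \frac{4}{3} = \frac{5}{3}$)
$\frac{1}{N{\left(-23,-174 \right)} + x{\left(-188,140 \right)}} = \frac{1}{159 + \frac{5}{3}} = \frac{1}{\frac{482}{3}} = \frac{3}{482}$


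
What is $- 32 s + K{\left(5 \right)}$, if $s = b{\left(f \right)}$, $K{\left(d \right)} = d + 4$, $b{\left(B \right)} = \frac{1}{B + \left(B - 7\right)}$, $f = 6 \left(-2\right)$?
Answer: $\frac{311}{31} \approx 10.032$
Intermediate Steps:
$f = -12$
$b{\left(B \right)} = \frac{1}{-7 + 2 B}$ ($b{\left(B \right)} = \frac{1}{B + \left(-7 + B\right)} = \frac{1}{-7 + 2 B}$)
$K{\left(d \right)} = 4 + d$
$s = - \frac{1}{31}$ ($s = \frac{1}{-7 + 2 \left(-12\right)} = \frac{1}{-7 - 24} = \frac{1}{-31} = - \frac{1}{31} \approx -0.032258$)
$- 32 s + K{\left(5 \right)} = \left(-32\right) \left(- \frac{1}{31}\right) + \left(4 + 5\right) = \frac{32}{31} + 9 = \frac{311}{31}$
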